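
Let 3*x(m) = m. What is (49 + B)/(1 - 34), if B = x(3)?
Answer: -50/33 ≈ -1.5152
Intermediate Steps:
x(m) = m/3
B = 1 (B = (⅓)*3 = 1)
(49 + B)/(1 - 34) = (49 + 1)/(1 - 34) = 50/(-33) = 50*(-1/33) = -50/33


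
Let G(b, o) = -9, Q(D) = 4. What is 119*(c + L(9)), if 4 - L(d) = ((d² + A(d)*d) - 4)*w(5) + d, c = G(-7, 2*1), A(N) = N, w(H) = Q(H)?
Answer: -76874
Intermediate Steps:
w(H) = 4
c = -9
L(d) = 20 - d - 8*d² (L(d) = 4 - (((d² + d*d) - 4)*4 + d) = 4 - (((d² + d²) - 4)*4 + d) = 4 - ((2*d² - 4)*4 + d) = 4 - ((-4 + 2*d²)*4 + d) = 4 - ((-16 + 8*d²) + d) = 4 - (-16 + d + 8*d²) = 4 + (16 - d - 8*d²) = 20 - d - 8*d²)
119*(c + L(9)) = 119*(-9 + (20 - 1*9 - 8*9²)) = 119*(-9 + (20 - 9 - 8*81)) = 119*(-9 + (20 - 9 - 648)) = 119*(-9 - 637) = 119*(-646) = -76874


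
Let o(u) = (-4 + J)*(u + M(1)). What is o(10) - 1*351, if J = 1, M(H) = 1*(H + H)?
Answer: -387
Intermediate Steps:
M(H) = 2*H (M(H) = 1*(2*H) = 2*H)
o(u) = -6 - 3*u (o(u) = (-4 + 1)*(u + 2*1) = -3*(u + 2) = -3*(2 + u) = -6 - 3*u)
o(10) - 1*351 = (-6 - 3*10) - 1*351 = (-6 - 30) - 351 = -36 - 351 = -387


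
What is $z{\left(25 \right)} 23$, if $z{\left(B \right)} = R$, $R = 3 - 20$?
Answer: $-391$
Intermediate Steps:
$R = -17$ ($R = 3 - 20 = -17$)
$z{\left(B \right)} = -17$
$z{\left(25 \right)} 23 = \left(-17\right) 23 = -391$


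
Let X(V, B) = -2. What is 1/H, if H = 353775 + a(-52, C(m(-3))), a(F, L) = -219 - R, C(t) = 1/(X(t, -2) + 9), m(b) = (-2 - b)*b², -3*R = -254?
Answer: 3/1060414 ≈ 2.8291e-6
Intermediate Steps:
R = 254/3 (R = -⅓*(-254) = 254/3 ≈ 84.667)
m(b) = b²*(-2 - b)
C(t) = ⅐ (C(t) = 1/(-2 + 9) = 1/7 = ⅐)
a(F, L) = -911/3 (a(F, L) = -219 - 1*254/3 = -219 - 254/3 = -911/3)
H = 1060414/3 (H = 353775 - 911/3 = 1060414/3 ≈ 3.5347e+5)
1/H = 1/(1060414/3) = 3/1060414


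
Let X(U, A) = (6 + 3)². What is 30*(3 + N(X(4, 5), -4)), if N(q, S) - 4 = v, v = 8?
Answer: 450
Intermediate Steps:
X(U, A) = 81 (X(U, A) = 9² = 81)
N(q, S) = 12 (N(q, S) = 4 + 8 = 12)
30*(3 + N(X(4, 5), -4)) = 30*(3 + 12) = 30*15 = 450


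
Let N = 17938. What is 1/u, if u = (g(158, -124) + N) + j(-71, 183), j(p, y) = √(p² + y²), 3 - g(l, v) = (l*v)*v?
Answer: -2411467/5815173053559 - √38530/5815173053559 ≈ -4.1472e-7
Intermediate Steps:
g(l, v) = 3 - l*v² (g(l, v) = 3 - l*v*v = 3 - l*v²)
u = -2411467 + √38530 (u = ((3 - 1*158*(-124)²) + 17938) + √((-71)² + 183²) = ((3 - 1*158*15376) + 17938) + √(5041 + 33489) = ((3 - 2429408) + 17938) + √38530 = (-2429405 + 17938) + √38530 = -2411467 + √38530 ≈ -2.4113e+6)
1/u = 1/(-2411467 + √38530)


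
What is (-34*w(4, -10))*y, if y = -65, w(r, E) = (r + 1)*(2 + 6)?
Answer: 88400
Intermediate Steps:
w(r, E) = 8 + 8*r (w(r, E) = (1 + r)*8 = 8 + 8*r)
(-34*w(4, -10))*y = -34*(8 + 8*4)*(-65) = -34*(8 + 32)*(-65) = -34*40*(-65) = -1360*(-65) = 88400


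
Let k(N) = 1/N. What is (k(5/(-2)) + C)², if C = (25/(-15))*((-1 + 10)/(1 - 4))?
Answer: 529/25 ≈ 21.160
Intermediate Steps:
C = 5 (C = (25*(-1/15))*(9/(-3)) = -15*(-1)/3 = -5/3*(-3) = 5)
(k(5/(-2)) + C)² = (1/(5/(-2)) + 5)² = (1/(-½*5) + 5)² = (1/(-5/2) + 5)² = (-⅖ + 5)² = (23/5)² = 529/25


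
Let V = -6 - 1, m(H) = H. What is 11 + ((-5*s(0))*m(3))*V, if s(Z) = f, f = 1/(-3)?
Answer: -24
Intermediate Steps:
f = -⅓ ≈ -0.33333
s(Z) = -⅓
V = -7
11 + ((-5*s(0))*m(3))*V = 11 + (-5*(-⅓)*3)*(-7) = 11 + ((5/3)*3)*(-7) = 11 + 5*(-7) = 11 - 35 = -24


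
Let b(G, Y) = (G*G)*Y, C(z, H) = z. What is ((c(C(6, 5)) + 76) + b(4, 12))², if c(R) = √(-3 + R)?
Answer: (268 + √3)² ≈ 72755.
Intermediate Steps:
b(G, Y) = Y*G² (b(G, Y) = G²*Y = Y*G²)
((c(C(6, 5)) + 76) + b(4, 12))² = ((√(-3 + 6) + 76) + 12*4²)² = ((√3 + 76) + 12*16)² = ((76 + √3) + 192)² = (268 + √3)²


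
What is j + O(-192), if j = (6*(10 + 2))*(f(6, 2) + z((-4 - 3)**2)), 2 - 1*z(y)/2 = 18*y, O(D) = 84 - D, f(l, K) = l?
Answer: -126012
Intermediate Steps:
z(y) = 4 - 36*y
j = -126288 (j = (6*(10 + 2))*(6 + (4 - 36*(-4 - 3)**2)) = (6*12)*(6 + (4 - 36*(-7)**2)) = 72*(6 + (4 - 36*49)) = 72*(6 + (4 - 1764)) = 72*(6 - 1760) = 72*(-1754) = -126288)
j + O(-192) = -126288 + (84 - 1*(-192)) = -126288 + (84 + 192) = -126288 + 276 = -126012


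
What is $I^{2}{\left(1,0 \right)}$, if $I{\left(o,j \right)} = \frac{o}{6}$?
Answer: $\frac{1}{36} \approx 0.027778$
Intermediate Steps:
$I{\left(o,j \right)} = \frac{o}{6}$ ($I{\left(o,j \right)} = o \frac{1}{6} = \frac{o}{6}$)
$I^{2}{\left(1,0 \right)} = \left(\frac{1}{6} \cdot 1\right)^{2} = \left(\frac{1}{6}\right)^{2} = \frac{1}{36}$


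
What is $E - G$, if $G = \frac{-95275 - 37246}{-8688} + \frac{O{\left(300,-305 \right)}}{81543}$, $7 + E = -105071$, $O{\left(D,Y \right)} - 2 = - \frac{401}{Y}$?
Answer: $- \frac{7569373211865781}{72025301040} \approx -1.0509 \cdot 10^{5}$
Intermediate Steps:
$O{\left(D,Y \right)} = 2 - \frac{401}{Y}$
$E = -105078$ ($E = -7 - 105071 = -105078$)
$G = \frac{1098629184661}{72025301040}$ ($G = \frac{-95275 - 37246}{-8688} + \frac{2 - \frac{401}{-305}}{81543} = \left(-132521\right) \left(- \frac{1}{8688}\right) + \left(2 - - \frac{401}{305}\right) \frac{1}{81543} = \frac{132521}{8688} + \left(2 + \frac{401}{305}\right) \frac{1}{81543} = \frac{132521}{8688} + \frac{1011}{305} \cdot \frac{1}{81543} = \frac{132521}{8688} + \frac{337}{8290205} = \frac{1098629184661}{72025301040} \approx 15.253$)
$E - G = -105078 - \frac{1098629184661}{72025301040} = - \frac{7569373211865781}{72025301040}$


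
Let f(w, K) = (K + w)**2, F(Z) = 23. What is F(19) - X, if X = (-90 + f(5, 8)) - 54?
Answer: -2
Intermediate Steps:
X = 25 (X = (-90 + (8 + 5)**2) - 54 = (-90 + 13**2) - 54 = (-90 + 169) - 54 = 79 - 54 = 25)
F(19) - X = 23 - 1*25 = 23 - 25 = -2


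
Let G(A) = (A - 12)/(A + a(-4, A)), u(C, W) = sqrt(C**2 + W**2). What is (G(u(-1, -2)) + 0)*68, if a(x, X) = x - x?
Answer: 68 - 816*sqrt(5)/5 ≈ -296.93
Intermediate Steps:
a(x, X) = 0
G(A) = (-12 + A)/A (G(A) = (A - 12)/(A + 0) = (-12 + A)/A)
(G(u(-1, -2)) + 0)*68 = ((-12 + sqrt((-1)**2 + (-2)**2))/(sqrt((-1)**2 + (-2)**2)) + 0)*68 = ((-12 + sqrt(1 + 4))/(sqrt(1 + 4)) + 0)*68 = ((-12 + sqrt(5))/(sqrt(5)) + 0)*68 = ((sqrt(5)/5)*(-12 + sqrt(5)) + 0)*68 = (sqrt(5)*(-12 + sqrt(5))/5 + 0)*68 = (sqrt(5)*(-12 + sqrt(5))/5)*68 = 68*sqrt(5)*(-12 + sqrt(5))/5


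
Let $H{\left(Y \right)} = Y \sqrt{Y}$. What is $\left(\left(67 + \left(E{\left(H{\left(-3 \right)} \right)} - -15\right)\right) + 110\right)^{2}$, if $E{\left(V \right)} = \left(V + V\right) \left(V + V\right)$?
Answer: $7056$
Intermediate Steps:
$H{\left(Y \right)} = Y^{\frac{3}{2}}$
$E{\left(V \right)} = 4 V^{2}$ ($E{\left(V \right)} = 2 V 2 V = 4 V^{2}$)
$\left(\left(67 + \left(E{\left(H{\left(-3 \right)} \right)} - -15\right)\right) + 110\right)^{2} = \left(\left(67 + \left(4 \left(\left(-3\right)^{\frac{3}{2}}\right)^{2} - -15\right)\right) + 110\right)^{2} = \left(\left(67 + \left(4 \left(- 3 i \sqrt{3}\right)^{2} + 15\right)\right) + 110\right)^{2} = \left(\left(67 + \left(4 \left(-27\right) + 15\right)\right) + 110\right)^{2} = \left(\left(67 + \left(-108 + 15\right)\right) + 110\right)^{2} = \left(\left(67 - 93\right) + 110\right)^{2} = \left(-26 + 110\right)^{2} = 84^{2} = 7056$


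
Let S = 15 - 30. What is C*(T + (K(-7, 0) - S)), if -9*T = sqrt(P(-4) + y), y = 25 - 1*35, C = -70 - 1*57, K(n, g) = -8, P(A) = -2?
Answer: -889 + 254*I*sqrt(3)/9 ≈ -889.0 + 48.882*I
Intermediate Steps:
C = -127 (C = -70 - 57 = -127)
y = -10 (y = 25 - 35 = -10)
S = -15
T = -2*I*sqrt(3)/9 (T = -sqrt(-2 - 10)/9 = -2*I*sqrt(3)/9 ≈ -0.3849*I)
C*(T + (K(-7, 0) - S)) = -127*(-2*I*sqrt(3)/9 + (-8 - 1*(-15))) = -127*(-2*I*sqrt(3)/9 + (-8 + 15)) = -127*(-2*I*sqrt(3)/9 + 7) = -127*(7 - 2*I*sqrt(3)/9) = -889 + 254*I*sqrt(3)/9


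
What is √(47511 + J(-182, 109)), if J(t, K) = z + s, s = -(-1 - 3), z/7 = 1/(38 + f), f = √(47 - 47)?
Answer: 101*√6726/38 ≈ 217.98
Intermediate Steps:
f = 0 (f = √0 = 0)
z = 7/38 (z = 7/(38 + 0) = 7/38 ≈ 0.18421)
s = 4 (s = -1*(-4) = 4)
J(t, K) = 159/38 (J(t, K) = 7/38 + 4 = 159/38)
√(47511 + J(-182, 109)) = √(47511 + 159/38) = √(1805577/38) = 101*√6726/38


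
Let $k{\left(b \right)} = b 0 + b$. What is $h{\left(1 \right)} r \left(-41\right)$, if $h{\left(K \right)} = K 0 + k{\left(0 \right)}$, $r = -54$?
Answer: $0$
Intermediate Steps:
$k{\left(b \right)} = b$ ($k{\left(b \right)} = 0 + b = b$)
$h{\left(K \right)} = 0$ ($h{\left(K \right)} = K 0 + 0 = 0 + 0 = 0$)
$h{\left(1 \right)} r \left(-41\right) = 0 \left(-54\right) \left(-41\right) = 0 \left(-41\right) = 0$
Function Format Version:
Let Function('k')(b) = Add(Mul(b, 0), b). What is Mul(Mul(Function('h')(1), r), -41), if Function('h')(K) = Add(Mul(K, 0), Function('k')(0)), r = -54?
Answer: 0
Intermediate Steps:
Function('k')(b) = b (Function('k')(b) = Add(0, b) = b)
Function('h')(K) = 0 (Function('h')(K) = Add(Mul(K, 0), 0) = Add(0, 0) = 0)
Mul(Mul(Function('h')(1), r), -41) = Mul(Mul(0, -54), -41) = Mul(0, -41) = 0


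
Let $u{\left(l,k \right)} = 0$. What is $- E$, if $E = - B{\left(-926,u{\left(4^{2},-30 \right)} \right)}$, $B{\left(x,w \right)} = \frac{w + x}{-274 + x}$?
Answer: $\frac{463}{600} \approx 0.77167$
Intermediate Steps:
$B{\left(x,w \right)} = \frac{w + x}{-274 + x}$
$E = - \frac{463}{600}$ ($E = - \frac{0 - 926}{-274 - 926} = - \frac{-926}{-1200} = - \frac{\left(-1\right) \left(-926\right)}{1200} = \left(-1\right) \frac{463}{600} = - \frac{463}{600} \approx -0.77167$)
$- E = \left(-1\right) \left(- \frac{463}{600}\right) = \frac{463}{600}$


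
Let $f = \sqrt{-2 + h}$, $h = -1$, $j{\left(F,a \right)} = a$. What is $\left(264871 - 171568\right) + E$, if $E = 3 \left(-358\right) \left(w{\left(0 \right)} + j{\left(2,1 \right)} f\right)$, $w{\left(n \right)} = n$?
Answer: $93303 - 1074 i \sqrt{3} \approx 93303.0 - 1860.2 i$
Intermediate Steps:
$f = i \sqrt{3}$ ($f = \sqrt{-2 - 1} = \sqrt{-3} = i \sqrt{3} \approx 1.732 i$)
$E = - 1074 i \sqrt{3}$ ($E = 3 \left(-358\right) \left(0 + 1 i \sqrt{3}\right) = - 1074 \left(0 + i \sqrt{3}\right) = - 1074 i \sqrt{3} \approx - 1860.2 i$)
$\left(264871 - 171568\right) + E = \left(264871 - 171568\right) - 1074 i \sqrt{3} = 93303 - 1074 i \sqrt{3}$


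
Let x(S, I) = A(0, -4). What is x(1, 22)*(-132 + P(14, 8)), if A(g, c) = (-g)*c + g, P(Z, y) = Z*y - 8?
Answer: 0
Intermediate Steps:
P(Z, y) = -8 + Z*y
A(g, c) = g - c*g (A(g, c) = -c*g + g = g - c*g)
x(S, I) = 0 (x(S, I) = 0*(1 - 1*(-4)) = 0*(1 + 4) = 0*5 = 0)
x(1, 22)*(-132 + P(14, 8)) = 0*(-132 + (-8 + 14*8)) = 0*(-132 + (-8 + 112)) = 0*(-132 + 104) = 0*(-28) = 0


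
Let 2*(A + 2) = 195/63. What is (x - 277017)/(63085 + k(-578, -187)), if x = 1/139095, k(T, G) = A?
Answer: -539443514596/122846432115 ≈ -4.3912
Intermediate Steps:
A = -19/42 (A = -2 + (195/63)/2 = -2 + (195*(1/63))/2 = -2 + (1/2)*(65/21) = -2 + 65/42 = -19/42 ≈ -0.45238)
k(T, G) = -19/42
x = 1/139095 ≈ 7.1893e-6
(x - 277017)/(63085 + k(-578, -187)) = (1/139095 - 277017)/(63085 - 19/42) = -38531679614/(139095*2649551/42) = -38531679614/139095*42/2649551 = -539443514596/122846432115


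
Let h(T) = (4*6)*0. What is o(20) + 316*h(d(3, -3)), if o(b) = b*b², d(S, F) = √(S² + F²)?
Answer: 8000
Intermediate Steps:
d(S, F) = √(F² + S²)
h(T) = 0 (h(T) = 24*0 = 0)
o(b) = b³
o(20) + 316*h(d(3, -3)) = 20³ + 316*0 = 8000 + 0 = 8000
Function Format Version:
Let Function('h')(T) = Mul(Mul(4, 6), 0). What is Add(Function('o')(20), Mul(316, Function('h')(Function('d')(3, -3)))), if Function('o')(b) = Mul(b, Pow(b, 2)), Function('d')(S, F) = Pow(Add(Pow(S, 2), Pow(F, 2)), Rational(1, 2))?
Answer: 8000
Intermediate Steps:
Function('d')(S, F) = Pow(Add(Pow(F, 2), Pow(S, 2)), Rational(1, 2))
Function('h')(T) = 0 (Function('h')(T) = Mul(24, 0) = 0)
Function('o')(b) = Pow(b, 3)
Add(Function('o')(20), Mul(316, Function('h')(Function('d')(3, -3)))) = Add(Pow(20, 3), Mul(316, 0)) = Add(8000, 0) = 8000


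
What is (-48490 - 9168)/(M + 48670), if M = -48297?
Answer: -57658/373 ≈ -154.58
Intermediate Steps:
(-48490 - 9168)/(M + 48670) = (-48490 - 9168)/(-48297 + 48670) = -57658/373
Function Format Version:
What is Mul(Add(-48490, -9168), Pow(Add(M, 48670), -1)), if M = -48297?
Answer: Rational(-57658, 373) ≈ -154.58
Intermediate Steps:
Mul(Add(-48490, -9168), Pow(Add(M, 48670), -1)) = Mul(Add(-48490, -9168), Pow(Add(-48297, 48670), -1)) = Mul(-57658, Pow(373, -1)) = Mul(-57658, Rational(1, 373)) = Rational(-57658, 373)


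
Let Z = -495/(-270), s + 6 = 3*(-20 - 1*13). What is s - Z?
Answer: -641/6 ≈ -106.83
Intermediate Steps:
s = -105 (s = -6 + 3*(-20 - 1*13) = -6 + 3*(-20 - 13) = -6 + 3*(-33) = -6 - 99 = -105)
Z = 11/6 (Z = -495*(-1/270) = 11/6 ≈ 1.8333)
s - Z = -105 - 1*11/6 = -105 - 11/6 = -641/6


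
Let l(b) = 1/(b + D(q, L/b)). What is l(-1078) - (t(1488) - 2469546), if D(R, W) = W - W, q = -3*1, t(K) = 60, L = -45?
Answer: 2662105907/1078 ≈ 2.4695e+6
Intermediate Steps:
q = -3
D(R, W) = 0
l(b) = 1/b (l(b) = 1/(b + 0) = 1/b)
l(-1078) - (t(1488) - 2469546) = 1/(-1078) - (60 - 2469546) = -1/1078 - 1*(-2469486) = -1/1078 + 2469486 = 2662105907/1078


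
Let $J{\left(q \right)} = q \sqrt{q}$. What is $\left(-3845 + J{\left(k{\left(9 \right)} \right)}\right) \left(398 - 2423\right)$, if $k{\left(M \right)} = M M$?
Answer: $6309900$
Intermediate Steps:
$k{\left(M \right)} = M^{2}$
$J{\left(q \right)} = q^{\frac{3}{2}}$
$\left(-3845 + J{\left(k{\left(9 \right)} \right)}\right) \left(398 - 2423\right) = \left(-3845 + \left(9^{2}\right)^{\frac{3}{2}}\right) \left(398 - 2423\right) = \left(-3845 + 81^{\frac{3}{2}}\right) \left(-2025\right) = \left(-3845 + 729\right) \left(-2025\right) = \left(-3116\right) \left(-2025\right) = 6309900$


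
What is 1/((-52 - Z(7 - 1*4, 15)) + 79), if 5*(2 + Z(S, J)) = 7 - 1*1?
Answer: 5/139 ≈ 0.035971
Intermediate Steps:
Z(S, J) = -⅘ (Z(S, J) = -2 + (7 - 1*1)/5 = -2 + (7 - 1)/5 = -2 + (⅕)*6 = -2 + 6/5 = -⅘)
1/((-52 - Z(7 - 1*4, 15)) + 79) = 1/((-52 - 1*(-⅘)) + 79) = 1/((-52 + ⅘) + 79) = 1/(-256/5 + 79) = 1/(139/5) = 5/139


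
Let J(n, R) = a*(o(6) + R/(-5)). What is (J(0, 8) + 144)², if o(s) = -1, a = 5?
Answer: 17161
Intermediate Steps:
J(n, R) = -5 - R (J(n, R) = 5*(-1 + R/(-5)) = 5*(-1 + R*(-⅕)) = 5*(-1 - R/5) = -5 - R)
(J(0, 8) + 144)² = ((-5 - 1*8) + 144)² = ((-5 - 8) + 144)² = (-13 + 144)² = 131² = 17161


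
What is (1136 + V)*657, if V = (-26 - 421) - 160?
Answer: 347553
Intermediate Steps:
V = -607 (V = -447 - 160 = -607)
(1136 + V)*657 = (1136 - 607)*657 = 529*657 = 347553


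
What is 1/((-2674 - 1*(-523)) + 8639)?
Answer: 1/6488 ≈ 0.00015413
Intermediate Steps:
1/((-2674 - 1*(-523)) + 8639) = 1/((-2674 + 523) + 8639) = 1/(-2151 + 8639) = 1/6488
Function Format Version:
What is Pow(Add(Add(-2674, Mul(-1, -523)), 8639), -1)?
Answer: Rational(1, 6488) ≈ 0.00015413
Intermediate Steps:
Pow(Add(Add(-2674, Mul(-1, -523)), 8639), -1) = Pow(Add(Add(-2674, 523), 8639), -1) = Pow(Add(-2151, 8639), -1) = Pow(6488, -1) = Rational(1, 6488)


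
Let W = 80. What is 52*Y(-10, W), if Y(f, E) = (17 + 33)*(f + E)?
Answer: 182000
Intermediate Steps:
Y(f, E) = 50*E + 50*f (Y(f, E) = 50*(E + f) = 50*E + 50*f)
52*Y(-10, W) = 52*(50*80 + 50*(-10)) = 52*(4000 - 500) = 52*3500 = 182000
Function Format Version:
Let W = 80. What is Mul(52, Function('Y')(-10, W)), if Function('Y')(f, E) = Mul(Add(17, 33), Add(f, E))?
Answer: 182000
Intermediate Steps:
Function('Y')(f, E) = Add(Mul(50, E), Mul(50, f)) (Function('Y')(f, E) = Mul(50, Add(E, f)) = Add(Mul(50, E), Mul(50, f)))
Mul(52, Function('Y')(-10, W)) = Mul(52, Add(Mul(50, 80), Mul(50, -10))) = Mul(52, Add(4000, -500)) = Mul(52, 3500) = 182000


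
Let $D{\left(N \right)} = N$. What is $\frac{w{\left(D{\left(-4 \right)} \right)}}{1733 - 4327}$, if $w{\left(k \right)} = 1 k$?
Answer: $\frac{2}{1297} \approx 0.001542$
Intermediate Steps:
$w{\left(k \right)} = k$
$\frac{w{\left(D{\left(-4 \right)} \right)}}{1733 - 4327} = - \frac{4}{1733 - 4327} = - \frac{4}{-2594} = \left(-4\right) \left(- \frac{1}{2594}\right) = \frac{2}{1297}$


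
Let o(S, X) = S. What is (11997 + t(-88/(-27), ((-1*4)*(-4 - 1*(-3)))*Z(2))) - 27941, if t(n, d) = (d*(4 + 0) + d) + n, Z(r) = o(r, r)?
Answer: -429320/27 ≈ -15901.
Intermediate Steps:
Z(r) = r
t(n, d) = n + 5*d (t(n, d) = (d*4 + d) + n = (4*d + d) + n = 5*d + n = n + 5*d)
(11997 + t(-88/(-27), ((-1*4)*(-4 - 1*(-3)))*Z(2))) - 27941 = (11997 + (-88/(-27) + 5*(((-1*4)*(-4 - 1*(-3)))*2))) - 27941 = (11997 + (-88*(-1/27) + 5*(-4*(-4 + 3)*2))) - 27941 = (11997 + (88/27 + 5*(-4*(-1)*2))) - 27941 = (11997 + (88/27 + 5*(4*2))) - 27941 = (11997 + (88/27 + 5*8)) - 27941 = (11997 + (88/27 + 40)) - 27941 = (11997 + 1168/27) - 27941 = 325087/27 - 27941 = -429320/27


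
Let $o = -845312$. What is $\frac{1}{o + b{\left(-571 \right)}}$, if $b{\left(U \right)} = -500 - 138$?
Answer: $- \frac{1}{845950} \approx -1.1821 \cdot 10^{-6}$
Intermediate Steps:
$b{\left(U \right)} = -638$
$\frac{1}{o + b{\left(-571 \right)}} = \frac{1}{-845312 - 638} = \frac{1}{-845950} = - \frac{1}{845950}$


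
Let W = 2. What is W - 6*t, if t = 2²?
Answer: -22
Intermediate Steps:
t = 4
W - 6*t = 2 - 6*4 = 2 - 24 = -22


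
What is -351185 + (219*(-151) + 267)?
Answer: -383987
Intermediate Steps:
-351185 + (219*(-151) + 267) = -351185 + (-33069 + 267) = -351185 - 32802 = -383987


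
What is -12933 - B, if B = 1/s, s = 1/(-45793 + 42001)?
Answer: -9141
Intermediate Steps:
s = -1/3792 (s = 1/(-3792) = -1/3792 ≈ -0.00026371)
B = -3792 (B = 1/(-1/3792) = -3792)
-12933 - B = -12933 - 1*(-3792) = -12933 + 3792 = -9141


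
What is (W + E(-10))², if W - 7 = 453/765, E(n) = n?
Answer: 376996/65025 ≈ 5.7977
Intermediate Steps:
W = 1936/255 (W = 7 + 453/765 = 7 + 453*(1/765) = 7 + 151/255 = 1936/255 ≈ 7.5922)
(W + E(-10))² = (1936/255 - 10)² = (-614/255)² = 376996/65025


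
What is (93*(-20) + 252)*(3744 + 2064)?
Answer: -9339264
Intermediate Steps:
(93*(-20) + 252)*(3744 + 2064) = (-1860 + 252)*5808 = -1608*5808 = -9339264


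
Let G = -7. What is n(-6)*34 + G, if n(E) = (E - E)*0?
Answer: -7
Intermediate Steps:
n(E) = 0 (n(E) = 0*0 = 0)
n(-6)*34 + G = 0*34 - 7 = 0 - 7 = -7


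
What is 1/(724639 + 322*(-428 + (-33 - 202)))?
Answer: 1/511153 ≈ 1.9564e-6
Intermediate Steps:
1/(724639 + 322*(-428 + (-33 - 202))) = 1/(724639 + 322*(-428 - 235)) = 1/(724639 + 322*(-663)) = 1/(724639 - 213486) = 1/511153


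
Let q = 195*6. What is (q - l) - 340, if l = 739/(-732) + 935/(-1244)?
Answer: 94676047/113826 ≈ 831.76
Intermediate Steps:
q = 1170
l = -200467/113826 (l = 739*(-1/732) + 935*(-1/1244) = -739/732 - 935/1244 = -200467/113826 ≈ -1.7612)
(q - l) - 340 = (1170 - 1*(-200467/113826)) - 340 = (1170 + 200467/113826) - 340 = 133376887/113826 - 340 = 94676047/113826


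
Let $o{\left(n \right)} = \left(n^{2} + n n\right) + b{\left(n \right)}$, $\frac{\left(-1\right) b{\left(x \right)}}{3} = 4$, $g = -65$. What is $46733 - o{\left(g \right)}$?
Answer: $38295$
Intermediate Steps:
$b{\left(x \right)} = -12$ ($b{\left(x \right)} = \left(-3\right) 4 = -12$)
$o{\left(n \right)} = -12 + 2 n^{2}$ ($o{\left(n \right)} = \left(n^{2} + n n\right) - 12 = \left(n^{2} + n^{2}\right) - 12 = 2 n^{2} - 12 = -12 + 2 n^{2}$)
$46733 - o{\left(g \right)} = 46733 - \left(-12 + 2 \left(-65\right)^{2}\right) = 46733 - \left(-12 + 2 \cdot 4225\right) = 46733 - \left(-12 + 8450\right) = 46733 - 8438 = 38295$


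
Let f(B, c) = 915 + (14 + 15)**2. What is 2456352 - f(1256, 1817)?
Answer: 2454596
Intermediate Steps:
f(B, c) = 1756 (f(B, c) = 915 + 29**2 = 915 + 841 = 1756)
2456352 - f(1256, 1817) = 2456352 - 1*1756 = 2456352 - 1756 = 2454596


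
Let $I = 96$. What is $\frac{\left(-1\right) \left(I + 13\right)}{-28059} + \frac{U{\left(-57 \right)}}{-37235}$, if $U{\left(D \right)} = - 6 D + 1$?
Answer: $- \frac{5565622}{1044776865} \approx -0.0053271$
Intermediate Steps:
$U{\left(D \right)} = 1 - 6 D$
$\frac{\left(-1\right) \left(I + 13\right)}{-28059} + \frac{U{\left(-57 \right)}}{-37235} = \frac{\left(-1\right) \left(96 + 13\right)}{-28059} + \frac{1 - -342}{-37235} = \left(-1\right) 109 \left(- \frac{1}{28059}\right) + \left(1 + 342\right) \left(- \frac{1}{37235}\right) = \left(-109\right) \left(- \frac{1}{28059}\right) + 343 \left(- \frac{1}{37235}\right) = \frac{109}{28059} - \frac{343}{37235} = - \frac{5565622}{1044776865}$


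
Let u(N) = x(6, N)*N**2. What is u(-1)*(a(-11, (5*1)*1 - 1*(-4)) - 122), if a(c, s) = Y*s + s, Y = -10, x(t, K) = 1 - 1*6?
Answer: 1015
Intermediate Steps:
x(t, K) = -5 (x(t, K) = 1 - 6 = -5)
u(N) = -5*N**2
a(c, s) = -9*s (a(c, s) = -10*s + s = -9*s)
u(-1)*(a(-11, (5*1)*1 - 1*(-4)) - 122) = (-5*(-1)**2)*(-9*((5*1)*1 - 1*(-4)) - 122) = (-5*1)*(-9*(5*1 + 4) - 122) = -5*(-9*(5 + 4) - 122) = -5*(-9*9 - 122) = -5*(-81 - 122) = -5*(-203) = 1015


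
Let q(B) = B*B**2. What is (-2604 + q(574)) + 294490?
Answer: 189411110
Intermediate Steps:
q(B) = B**3
(-2604 + q(574)) + 294490 = (-2604 + 574**3) + 294490 = (-2604 + 189119224) + 294490 = 189116620 + 294490 = 189411110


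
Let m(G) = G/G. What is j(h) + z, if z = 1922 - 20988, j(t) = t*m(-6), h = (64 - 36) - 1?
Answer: -19039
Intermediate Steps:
m(G) = 1
h = 27 (h = 28 - 1 = 27)
j(t) = t (j(t) = t*1 = t)
z = -19066
j(h) + z = 27 - 19066 = -19039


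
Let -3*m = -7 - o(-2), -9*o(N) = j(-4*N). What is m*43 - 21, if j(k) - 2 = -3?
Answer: 2185/27 ≈ 80.926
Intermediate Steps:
j(k) = -1 (j(k) = 2 - 3 = -1)
o(N) = 1/9 (o(N) = -1/9*(-1) = 1/9)
m = 64/27 (m = -(-7 - 1*1/9)/3 = -(-7 - 1/9)/3 = -1/3*(-64/9) = 64/27 ≈ 2.3704)
m*43 - 21 = (64/27)*43 - 21 = 2752/27 - 21 = 2185/27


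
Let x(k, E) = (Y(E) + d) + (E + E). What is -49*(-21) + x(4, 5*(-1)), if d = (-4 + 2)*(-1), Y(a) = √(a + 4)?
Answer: 1021 + I ≈ 1021.0 + 1.0*I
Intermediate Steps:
Y(a) = √(4 + a)
d = 2 (d = -2*(-1) = 2)
x(k, E) = 2 + √(4 + E) + 2*E (x(k, E) = (√(4 + E) + 2) + (E + E) = (2 + √(4 + E)) + 2*E = 2 + √(4 + E) + 2*E)
-49*(-21) + x(4, 5*(-1)) = -49*(-21) + (2 + √(4 + 5*(-1)) + 2*(5*(-1))) = 1029 + (2 + √(4 - 5) + 2*(-5)) = 1029 + (2 + √(-1) - 10) = 1029 + (2 + I - 10) = 1029 + (-8 + I) = 1021 + I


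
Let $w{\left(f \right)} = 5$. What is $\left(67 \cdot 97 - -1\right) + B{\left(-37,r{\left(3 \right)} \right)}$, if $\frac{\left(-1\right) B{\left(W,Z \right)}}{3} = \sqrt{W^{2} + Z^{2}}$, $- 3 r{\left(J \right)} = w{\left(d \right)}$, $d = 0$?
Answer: $6500 - \sqrt{12346} \approx 6388.9$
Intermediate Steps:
$r{\left(J \right)} = - \frac{5}{3}$ ($r{\left(J \right)} = \left(- \frac{1}{3}\right) 5 = - \frac{5}{3}$)
$B{\left(W,Z \right)} = - 3 \sqrt{W^{2} + Z^{2}}$
$\left(67 \cdot 97 - -1\right) + B{\left(-37,r{\left(3 \right)} \right)} = \left(67 \cdot 97 - -1\right) - 3 \sqrt{\left(-37\right)^{2} + \left(- \frac{5}{3}\right)^{2}} = \left(6499 + \left(-9 + 10\right)\right) - 3 \sqrt{1369 + \frac{25}{9}} = \left(6499 + 1\right) - 3 \sqrt{\frac{12346}{9}} = 6500 - 3 \frac{\sqrt{12346}}{3} = 6500 - \sqrt{12346}$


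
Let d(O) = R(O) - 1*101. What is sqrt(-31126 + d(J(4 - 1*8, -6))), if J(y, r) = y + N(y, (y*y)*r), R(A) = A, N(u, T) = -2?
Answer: I*sqrt(31233) ≈ 176.73*I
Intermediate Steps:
J(y, r) = -2 + y (J(y, r) = y - 2 = -2 + y)
d(O) = -101 + O (d(O) = O - 1*101 = O - 101 = -101 + O)
sqrt(-31126 + d(J(4 - 1*8, -6))) = sqrt(-31126 + (-101 + (-2 + (4 - 1*8)))) = sqrt(-31126 + (-101 + (-2 + (4 - 8)))) = sqrt(-31126 + (-101 + (-2 - 4))) = sqrt(-31126 + (-101 - 6)) = sqrt(-31126 - 107) = sqrt(-31233) = I*sqrt(31233)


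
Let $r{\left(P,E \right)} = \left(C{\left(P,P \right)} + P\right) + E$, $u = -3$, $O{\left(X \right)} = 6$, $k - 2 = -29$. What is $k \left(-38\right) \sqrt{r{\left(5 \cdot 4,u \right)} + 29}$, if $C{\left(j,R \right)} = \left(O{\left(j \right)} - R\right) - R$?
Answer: $2052 \sqrt{3} \approx 3554.2$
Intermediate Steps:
$k = -27$ ($k = 2 - 29 = -27$)
$C{\left(j,R \right)} = 6 - 2 R$ ($C{\left(j,R \right)} = \left(6 - R\right) - R = 6 - 2 R$)
$r{\left(P,E \right)} = 6 + E - P$ ($r{\left(P,E \right)} = \left(\left(6 - 2 P\right) + P\right) + E = \left(6 - P\right) + E = 6 + E - P$)
$k \left(-38\right) \sqrt{r{\left(5 \cdot 4,u \right)} + 29} = \left(-27\right) \left(-38\right) \sqrt{\left(6 - 3 - 5 \cdot 4\right) + 29} = 1026 \sqrt{\left(6 - 3 - 20\right) + 29} = 1026 \sqrt{-17 + 29} = 1026 \sqrt{12} = 1026 \cdot 2 \sqrt{3} = 2052 \sqrt{3}$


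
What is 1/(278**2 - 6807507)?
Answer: -1/6730223 ≈ -1.4858e-7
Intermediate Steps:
1/(278**2 - 6807507) = 1/(77284 - 6807507) = 1/(-6730223) = -1/6730223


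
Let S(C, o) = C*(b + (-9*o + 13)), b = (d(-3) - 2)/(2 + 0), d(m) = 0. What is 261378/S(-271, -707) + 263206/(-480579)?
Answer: -193444681204/276753431625 ≈ -0.69898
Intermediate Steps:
b = -1 (b = (0 - 2)/(2 + 0) = -2/2 = -2*½ = -1)
S(C, o) = C*(12 - 9*o) (S(C, o) = C*(-1 + (-9*o + 13)) = C*(-1 + (13 - 9*o)) = C*(12 - 9*o))
261378/S(-271, -707) + 263206/(-480579) = 261378/((3*(-271)*(4 - 3*(-707)))) + 263206/(-480579) = 261378/((3*(-271)*(4 + 2121))) + 263206*(-1/480579) = 261378/((3*(-271)*2125)) - 263206/480579 = 261378/(-1727625) - 263206/480579 = 261378*(-1/1727625) - 263206/480579 = -87126/575875 - 263206/480579 = -193444681204/276753431625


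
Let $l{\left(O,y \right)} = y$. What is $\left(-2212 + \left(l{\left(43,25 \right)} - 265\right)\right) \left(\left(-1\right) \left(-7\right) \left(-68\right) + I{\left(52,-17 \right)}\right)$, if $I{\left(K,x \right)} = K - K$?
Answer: $1167152$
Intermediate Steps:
$I{\left(K,x \right)} = 0$
$\left(-2212 + \left(l{\left(43,25 \right)} - 265\right)\right) \left(\left(-1\right) \left(-7\right) \left(-68\right) + I{\left(52,-17 \right)}\right) = \left(-2212 + \left(25 - 265\right)\right) \left(\left(-1\right) \left(-7\right) \left(-68\right) + 0\right) = \left(-2212 - 240\right) \left(7 \left(-68\right) + 0\right) = - 2452 \left(-476 + 0\right) = \left(-2452\right) \left(-476\right) = 1167152$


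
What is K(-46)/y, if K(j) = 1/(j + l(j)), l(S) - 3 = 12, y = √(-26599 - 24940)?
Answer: I*√51539/1597709 ≈ 0.00014209*I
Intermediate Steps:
y = I*√51539 (y = √(-51539) = I*√51539 ≈ 227.02*I)
l(S) = 15 (l(S) = 3 + 12 = 15)
K(j) = 1/(15 + j) (K(j) = 1/(j + 15) = 1/(15 + j))
K(-46)/y = 1/((15 - 46)*((I*√51539))) = (-I*√51539/51539)/(-31) = -(-1)*I*√51539/1597709 = I*√51539/1597709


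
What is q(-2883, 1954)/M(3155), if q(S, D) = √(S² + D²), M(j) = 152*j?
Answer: √12129805/479560 ≈ 0.0072625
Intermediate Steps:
q(S, D) = √(D² + S²)
q(-2883, 1954)/M(3155) = √(1954² + (-2883)²)/((152*3155)) = √(3818116 + 8311689)/479560 = √12129805*(1/479560) = √12129805/479560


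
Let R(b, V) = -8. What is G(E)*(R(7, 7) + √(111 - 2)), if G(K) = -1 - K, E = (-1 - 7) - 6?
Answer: -104 + 13*√109 ≈ 31.724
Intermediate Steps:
E = -14 (E = -8 - 6 = -14)
G(E)*(R(7, 7) + √(111 - 2)) = (-1 - 1*(-14))*(-8 + √(111 - 2)) = (-1 + 14)*(-8 + √109) = 13*(-8 + √109) = -104 + 13*√109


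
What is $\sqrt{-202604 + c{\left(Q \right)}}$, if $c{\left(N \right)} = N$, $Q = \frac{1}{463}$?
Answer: $\frac{i \sqrt{43432016413}}{463} \approx 450.12 i$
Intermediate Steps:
$Q = \frac{1}{463} \approx 0.0021598$
$\sqrt{-202604 + c{\left(Q \right)}} = \sqrt{-202604 + \frac{1}{463}} = \sqrt{- \frac{93805651}{463}} = \frac{i \sqrt{43432016413}}{463}$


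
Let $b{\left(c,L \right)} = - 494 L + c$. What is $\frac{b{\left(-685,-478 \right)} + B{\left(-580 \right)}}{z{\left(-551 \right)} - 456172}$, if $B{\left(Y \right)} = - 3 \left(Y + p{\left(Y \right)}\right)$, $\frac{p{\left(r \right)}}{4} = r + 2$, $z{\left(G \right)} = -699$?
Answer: $- \frac{244123}{456871} \approx -0.53434$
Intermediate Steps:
$b{\left(c,L \right)} = c - 494 L$
$p{\left(r \right)} = 8 + 4 r$ ($p{\left(r \right)} = 4 \left(r + 2\right) = 4 \left(2 + r\right) = 8 + 4 r$)
$B{\left(Y \right)} = -24 - 15 Y$ ($B{\left(Y \right)} = - 3 \left(Y + \left(8 + 4 Y\right)\right) = - 3 \left(8 + 5 Y\right) = -24 - 15 Y$)
$\frac{b{\left(-685,-478 \right)} + B{\left(-580 \right)}}{z{\left(-551 \right)} - 456172} = \frac{\left(-685 - -236132\right) - -8676}{-699 - 456172} = \frac{\left(-685 + 236132\right) + \left(-24 + 8700\right)}{-456871} = \left(235447 + 8676\right) \left(- \frac{1}{456871}\right) = 244123 \left(- \frac{1}{456871}\right) = - \frac{244123}{456871}$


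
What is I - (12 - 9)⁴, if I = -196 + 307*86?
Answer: 26125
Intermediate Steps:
I = 26206 (I = -196 + 26402 = 26206)
I - (12 - 9)⁴ = 26206 - (12 - 9)⁴ = 26206 - 1*3⁴ = 26206 - 1*81 = 26206 - 81 = 26125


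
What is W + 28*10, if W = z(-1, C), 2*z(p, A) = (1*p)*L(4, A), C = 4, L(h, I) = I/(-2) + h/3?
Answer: 841/3 ≈ 280.33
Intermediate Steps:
L(h, I) = -I/2 + h/3 (L(h, I) = I*(-½) + h*(⅓) = -I/2 + h/3)
z(p, A) = p*(4/3 - A/2)/2 (z(p, A) = ((1*p)*(-A/2 + (⅓)*4))/2 = (p*(-A/2 + 4/3))/2 = (p*(4/3 - A/2))/2 = p*(4/3 - A/2)/2)
W = ⅓ (W = (1/12)*(-1)*(8 - 3*4) = (1/12)*(-1)*(8 - 12) = (1/12)*(-1)*(-4) = ⅓ ≈ 0.33333)
W + 28*10 = ⅓ + 28*10 = ⅓ + 280 = 841/3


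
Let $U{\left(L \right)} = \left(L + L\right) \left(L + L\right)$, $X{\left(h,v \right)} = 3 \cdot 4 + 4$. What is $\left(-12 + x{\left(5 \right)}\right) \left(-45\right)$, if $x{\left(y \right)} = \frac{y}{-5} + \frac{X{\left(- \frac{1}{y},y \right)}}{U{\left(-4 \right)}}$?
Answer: $\frac{2295}{4} \approx 573.75$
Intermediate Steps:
$X{\left(h,v \right)} = 16$ ($X{\left(h,v \right)} = 12 + 4 = 16$)
$U{\left(L \right)} = 4 L^{2}$ ($U{\left(L \right)} = 2 L 2 L = 4 L^{2}$)
$x{\left(y \right)} = \frac{1}{4} - \frac{y}{5}$ ($x{\left(y \right)} = \frac{y}{-5} + \frac{16}{4 \left(-4\right)^{2}} = y \left(- \frac{1}{5}\right) + \frac{16}{4 \cdot 16} = - \frac{y}{5} + \frac{16}{64} = - \frac{y}{5} + 16 \cdot \frac{1}{64} = - \frac{y}{5} + \frac{1}{4} = \frac{1}{4} - \frac{y}{5}$)
$\left(-12 + x{\left(5 \right)}\right) \left(-45\right) = \left(-12 + \left(\frac{1}{4} - 1\right)\right) \left(-45\right) = \left(-12 - \frac{3}{4}\right) \left(-45\right) = \left(- \frac{51}{4}\right) \left(-45\right) = \frac{2295}{4}$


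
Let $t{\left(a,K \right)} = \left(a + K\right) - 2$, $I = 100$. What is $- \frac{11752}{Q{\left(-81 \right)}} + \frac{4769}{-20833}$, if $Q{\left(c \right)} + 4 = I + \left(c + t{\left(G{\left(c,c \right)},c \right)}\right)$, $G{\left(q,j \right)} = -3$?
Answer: $\frac{974067}{5893} \approx 165.29$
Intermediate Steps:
$t{\left(a,K \right)} = -2 + K + a$ ($t{\left(a,K \right)} = \left(K + a\right) - 2 = -2 + K + a$)
$Q{\left(c \right)} = 91 + 2 c$ ($Q{\left(c \right)} = -4 + \left(100 + \left(c - \left(5 - c\right)\right)\right) = -4 + \left(100 + \left(c + \left(-5 + c\right)\right)\right) = -4 + \left(100 + \left(-5 + 2 c\right)\right) = -4 + \left(95 + 2 c\right) = 91 + 2 c$)
$- \frac{11752}{Q{\left(-81 \right)}} + \frac{4769}{-20833} = - \frac{11752}{91 + 2 \left(-81\right)} + \frac{4769}{-20833} = - \frac{11752}{91 - 162} + 4769 \left(- \frac{1}{20833}\right) = - \frac{11752}{-71} - \frac{19}{83} = \left(-11752\right) \left(- \frac{1}{71}\right) - \frac{19}{83} = \frac{11752}{71} - \frac{19}{83} = \frac{974067}{5893}$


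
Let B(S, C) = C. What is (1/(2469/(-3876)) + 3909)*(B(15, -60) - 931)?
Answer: -3186872665/823 ≈ -3.8723e+6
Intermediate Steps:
(1/(2469/(-3876)) + 3909)*(B(15, -60) - 931) = (1/(2469/(-3876)) + 3909)*(-60 - 931) = (1/(2469*(-1/3876)) + 3909)*(-991) = (1/(-823/1292) + 3909)*(-991) = (-1292/823 + 3909)*(-991) = (3215815/823)*(-991) = -3186872665/823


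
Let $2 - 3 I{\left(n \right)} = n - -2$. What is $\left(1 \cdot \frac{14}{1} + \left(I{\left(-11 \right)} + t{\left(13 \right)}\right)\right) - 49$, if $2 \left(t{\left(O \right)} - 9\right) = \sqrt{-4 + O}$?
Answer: $- \frac{125}{6} \approx -20.833$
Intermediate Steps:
$t{\left(O \right)} = 9 + \frac{\sqrt{-4 + O}}{2}$
$I{\left(n \right)} = - \frac{n}{3}$ ($I{\left(n \right)} = \frac{2}{3} - \frac{n - -2}{3} = \frac{2}{3} - \frac{n + 2}{3} = \frac{2}{3} - \frac{2 + n}{3} = \frac{2}{3} - \left(\frac{2}{3} + \frac{n}{3}\right) = - \frac{n}{3}$)
$\left(1 \cdot \frac{14}{1} + \left(I{\left(-11 \right)} + t{\left(13 \right)}\right)\right) - 49 = \left(1 \cdot \frac{14}{1} + \left(\left(- \frac{1}{3}\right) \left(-11\right) + \left(9 + \frac{\sqrt{-4 + 13}}{2}\right)\right)\right) - 49 = \left(1 \cdot 14 \cdot 1 + \left(\frac{11}{3} + \left(9 + \frac{\sqrt{9}}{2}\right)\right)\right) - 49 = \left(1 \cdot 14 + \left(\frac{11}{3} + \left(9 + \frac{1}{2} \cdot 3\right)\right)\right) - 49 = \left(14 + \left(\frac{11}{3} + \left(9 + \frac{3}{2}\right)\right)\right) - 49 = \left(14 + \left(\frac{11}{3} + \frac{21}{2}\right)\right) - 49 = \left(14 + \frac{85}{6}\right) - 49 = \frac{169}{6} - 49 = - \frac{125}{6}$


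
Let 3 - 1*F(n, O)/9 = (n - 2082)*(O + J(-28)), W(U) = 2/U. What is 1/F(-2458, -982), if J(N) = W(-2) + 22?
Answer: -1/39266433 ≈ -2.5467e-8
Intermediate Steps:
J(N) = 21 (J(N) = 2/(-2) + 22 = 2*(-½) + 22 = -1 + 22 = 21)
F(n, O) = 27 - 9*(-2082 + n)*(21 + O) (F(n, O) = 27 - 9*(n - 2082)*(O + 21) = 27 - 9*(-2082 + n)*(21 + O))
1/F(-2458, -982) = 1/(393525 - 189*(-2458) + 18738*(-982) - 9*(-982)*(-2458)) = 1/(393525 + 464562 - 18400716 - 21723804) = 1/(-39266433) = -1/39266433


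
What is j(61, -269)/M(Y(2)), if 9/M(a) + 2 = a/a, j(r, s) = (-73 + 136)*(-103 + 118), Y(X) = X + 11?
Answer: -105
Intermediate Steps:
Y(X) = 11 + X
j(r, s) = 945 (j(r, s) = 63*15 = 945)
M(a) = -9 (M(a) = 9/(-2 + a/a) = 9/(-2 + 1) = 9/(-1) = 9*(-1) = -9)
j(61, -269)/M(Y(2)) = 945/(-9) = 945*(-⅑) = -105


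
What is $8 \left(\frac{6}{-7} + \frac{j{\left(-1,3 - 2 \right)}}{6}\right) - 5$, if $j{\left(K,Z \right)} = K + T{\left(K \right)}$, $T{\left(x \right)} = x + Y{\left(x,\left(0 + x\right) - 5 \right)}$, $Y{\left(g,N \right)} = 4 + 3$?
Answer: $- \frac{109}{21} \approx -5.1905$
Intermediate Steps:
$Y{\left(g,N \right)} = 7$
$T{\left(x \right)} = 7 + x$ ($T{\left(x \right)} = x + 7 = 7 + x$)
$j{\left(K,Z \right)} = 7 + 2 K$ ($j{\left(K,Z \right)} = K + \left(7 + K\right) = 7 + 2 K$)
$8 \left(\frac{6}{-7} + \frac{j{\left(-1,3 - 2 \right)}}{6}\right) - 5 = 8 \left(\frac{6}{-7} + \frac{7 + 2 \left(-1\right)}{6}\right) - 5 = 8 \left(6 \left(- \frac{1}{7}\right) + \left(7 - 2\right) \frac{1}{6}\right) - 5 = 8 \left(- \frac{6}{7} + 5 \cdot \frac{1}{6}\right) - 5 = 8 \left(- \frac{6}{7} + \frac{5}{6}\right) - 5 = 8 \left(- \frac{1}{42}\right) - 5 = - \frac{4}{21} - 5 = - \frac{109}{21}$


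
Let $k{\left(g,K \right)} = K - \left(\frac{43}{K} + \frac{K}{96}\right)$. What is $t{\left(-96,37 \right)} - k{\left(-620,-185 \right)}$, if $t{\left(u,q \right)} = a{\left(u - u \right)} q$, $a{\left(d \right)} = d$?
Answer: $\frac{3247247}{17760} \approx 182.84$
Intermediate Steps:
$t{\left(u,q \right)} = 0$ ($t{\left(u,q \right)} = \left(u - u\right) q = 0 q = 0$)
$k{\left(g,K \right)} = - \frac{43}{K} + \frac{95 K}{96}$ ($k{\left(g,K \right)} = K - \left(\frac{43}{K} + K \frac{1}{96}\right) = K - \left(\frac{43}{K} + \frac{K}{96}\right) = - \frac{43}{K} + \frac{95 K}{96}$)
$t{\left(-96,37 \right)} - k{\left(-620,-185 \right)} = 0 - \left(- \frac{43}{-185} + \frac{95}{96} \left(-185\right)\right) = 0 - \left(\left(-43\right) \left(- \frac{1}{185}\right) - \frac{17575}{96}\right) = 0 - \left(\frac{43}{185} - \frac{17575}{96}\right) = 0 - - \frac{3247247}{17760} = 0 + \frac{3247247}{17760} = \frac{3247247}{17760}$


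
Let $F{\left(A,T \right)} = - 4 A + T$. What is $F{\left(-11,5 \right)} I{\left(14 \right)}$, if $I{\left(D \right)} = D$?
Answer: $686$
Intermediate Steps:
$F{\left(A,T \right)} = T - 4 A$
$F{\left(-11,5 \right)} I{\left(14 \right)} = \left(5 - -44\right) 14 = \left(5 + 44\right) 14 = 49 \cdot 14 = 686$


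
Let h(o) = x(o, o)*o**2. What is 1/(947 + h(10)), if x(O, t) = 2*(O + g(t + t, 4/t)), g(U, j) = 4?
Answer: 1/3747 ≈ 0.00026688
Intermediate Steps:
x(O, t) = 8 + 2*O (x(O, t) = 2*(O + 4) = 2*(4 + O) = 8 + 2*O)
h(o) = o**2*(8 + 2*o) (h(o) = (8 + 2*o)*o**2 = o**2*(8 + 2*o))
1/(947 + h(10)) = 1/(947 + 2*10**2*(4 + 10)) = 1/(947 + 2*100*14) = 1/(947 + 2800) = 1/3747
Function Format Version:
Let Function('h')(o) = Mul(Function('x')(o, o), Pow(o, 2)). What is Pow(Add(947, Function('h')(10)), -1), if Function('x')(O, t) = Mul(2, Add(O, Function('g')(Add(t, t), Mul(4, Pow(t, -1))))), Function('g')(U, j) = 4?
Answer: Rational(1, 3747) ≈ 0.00026688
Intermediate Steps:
Function('x')(O, t) = Add(8, Mul(2, O)) (Function('x')(O, t) = Mul(2, Add(O, 4)) = Mul(2, Add(4, O)) = Add(8, Mul(2, O)))
Function('h')(o) = Mul(Pow(o, 2), Add(8, Mul(2, o))) (Function('h')(o) = Mul(Add(8, Mul(2, o)), Pow(o, 2)) = Mul(Pow(o, 2), Add(8, Mul(2, o))))
Pow(Add(947, Function('h')(10)), -1) = Pow(Add(947, Mul(2, Pow(10, 2), Add(4, 10))), -1) = Pow(Add(947, Mul(2, 100, 14)), -1) = Pow(Add(947, 2800), -1) = Pow(3747, -1) = Rational(1, 3747)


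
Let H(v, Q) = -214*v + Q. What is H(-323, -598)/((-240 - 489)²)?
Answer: 68524/531441 ≈ 0.12894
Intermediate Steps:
H(v, Q) = Q - 214*v
H(-323, -598)/((-240 - 489)²) = (-598 - 214*(-323))/((-240 - 489)²) = (-598 + 69122)/((-729)²) = 68524/531441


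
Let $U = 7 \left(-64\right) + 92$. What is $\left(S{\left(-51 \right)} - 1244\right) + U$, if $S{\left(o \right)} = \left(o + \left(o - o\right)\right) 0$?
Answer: $-1600$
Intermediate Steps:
$S{\left(o \right)} = 0$ ($S{\left(o \right)} = \left(o + 0\right) 0 = o 0 = 0$)
$U = -356$ ($U = -448 + 92 = -356$)
$\left(S{\left(-51 \right)} - 1244\right) + U = \left(0 - 1244\right) - 356 = -1244 - 356 = -1600$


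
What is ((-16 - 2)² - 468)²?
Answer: 20736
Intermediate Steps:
((-16 - 2)² - 468)² = ((-18)² - 468)² = (324 - 468)² = (-144)² = 20736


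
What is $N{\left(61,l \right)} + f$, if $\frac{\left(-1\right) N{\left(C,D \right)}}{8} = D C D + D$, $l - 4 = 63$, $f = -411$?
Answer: $-2191579$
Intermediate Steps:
$l = 67$ ($l = 4 + 63 = 67$)
$N{\left(C,D \right)} = - 8 D - 8 C D^{2}$ ($N{\left(C,D \right)} = - 8 \left(D C D + D\right) = - 8 \left(C D D + D\right) = - 8 \left(C D^{2} + D\right) = - 8 \left(D + C D^{2}\right) = - 8 D - 8 C D^{2}$)
$N{\left(61,l \right)} + f = \left(-8\right) 67 \left(1 + 61 \cdot 67\right) - 411 = \left(-8\right) 67 \left(1 + 4087\right) - 411 = \left(-8\right) 67 \cdot 4088 - 411 = -2191168 - 411 = -2191579$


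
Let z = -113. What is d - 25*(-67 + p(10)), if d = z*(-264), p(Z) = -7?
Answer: 31682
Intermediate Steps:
d = 29832 (d = -113*(-264) = 29832)
d - 25*(-67 + p(10)) = 29832 - 25*(-67 - 7) = 29832 - 25*(-74) = 29832 + 1850 = 31682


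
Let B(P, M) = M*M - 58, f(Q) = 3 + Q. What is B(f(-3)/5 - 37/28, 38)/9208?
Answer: 693/4604 ≈ 0.15052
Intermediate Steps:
B(P, M) = -58 + M² (B(P, M) = M² - 58 = -58 + M²)
B(f(-3)/5 - 37/28, 38)/9208 = (-58 + 38²)/9208 = (-58 + 1444)*(1/9208) = 1386*(1/9208) = 693/4604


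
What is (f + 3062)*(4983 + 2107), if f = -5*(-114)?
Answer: 25750880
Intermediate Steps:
f = 570
(f + 3062)*(4983 + 2107) = (570 + 3062)*(4983 + 2107) = 3632*7090 = 25750880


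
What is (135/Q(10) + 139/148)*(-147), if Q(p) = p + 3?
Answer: -3202689/1924 ≈ -1664.6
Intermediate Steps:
Q(p) = 3 + p
(135/Q(10) + 139/148)*(-147) = (135/(3 + 10) + 139/148)*(-147) = (135/13 + 139*(1/148))*(-147) = (135*(1/13) + 139/148)*(-147) = (135/13 + 139/148)*(-147) = (21787/1924)*(-147) = -3202689/1924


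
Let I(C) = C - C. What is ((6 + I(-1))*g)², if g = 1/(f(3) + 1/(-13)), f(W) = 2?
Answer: 6084/625 ≈ 9.7344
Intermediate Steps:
I(C) = 0
g = 13/25 (g = 1/(2 + 1/(-13)) = 1/(2 - 1/13) = 1/(25/13) = 13/25 ≈ 0.52000)
((6 + I(-1))*g)² = ((6 + 0)*(13/25))² = (6*(13/25))² = (78/25)² = 6084/625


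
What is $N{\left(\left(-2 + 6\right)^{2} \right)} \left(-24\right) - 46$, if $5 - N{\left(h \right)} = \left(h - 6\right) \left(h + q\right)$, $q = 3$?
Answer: $4394$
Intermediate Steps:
$N{\left(h \right)} = 5 - \left(-6 + h\right) \left(3 + h\right)$ ($N{\left(h \right)} = 5 - \left(h - 6\right) \left(h + 3\right) = 5 - \left(-6 + h\right) \left(3 + h\right)$)
$N{\left(\left(-2 + 6\right)^{2} \right)} \left(-24\right) - 46 = \left(23 - \left(\left(-2 + 6\right)^{2}\right)^{2} + 3 \left(-2 + 6\right)^{2}\right) \left(-24\right) - 46 = \left(23 - \left(4^{2}\right)^{2} + 3 \cdot 4^{2}\right) \left(-24\right) - 46 = \left(23 - 16^{2} + 3 \cdot 16\right) \left(-24\right) - 46 = \left(23 - 256 + 48\right) \left(-24\right) - 46 = \left(-185\right) \left(-24\right) - 46 = 4440 - 46 = 4394$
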